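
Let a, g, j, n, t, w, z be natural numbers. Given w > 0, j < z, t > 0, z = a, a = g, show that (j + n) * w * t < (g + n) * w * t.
z = a and a = g, thus z = g. Since j < z, j < g. Then j + n < g + n. Since w > 0, (j + n) * w < (g + n) * w. Since t > 0, (j + n) * w * t < (g + n) * w * t.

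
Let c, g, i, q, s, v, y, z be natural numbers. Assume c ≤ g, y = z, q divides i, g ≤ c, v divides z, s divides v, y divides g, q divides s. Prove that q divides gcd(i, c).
g ≤ c and c ≤ g, thus g = c. q divides s and s divides v, hence q divides v. v divides z, so q divides z. y = z and y divides g, hence z divides g. Since q divides z, q divides g. g = c, so q divides c. Since q divides i, q divides gcd(i, c).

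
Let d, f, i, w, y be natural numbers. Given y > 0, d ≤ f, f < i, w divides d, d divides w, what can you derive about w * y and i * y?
w * y < i * y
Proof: Since d divides w and w divides d, d = w. d ≤ f and f < i, therefore d < i. d = w, so w < i. Since y > 0, by multiplying by a positive, w * y < i * y.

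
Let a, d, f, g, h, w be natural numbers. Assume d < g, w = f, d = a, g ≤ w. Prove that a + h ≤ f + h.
Because d < g and g ≤ w, d < w. w = f, so d < f. Since d = a, a < f. Then a + h < f + h. Then a + h ≤ f + h.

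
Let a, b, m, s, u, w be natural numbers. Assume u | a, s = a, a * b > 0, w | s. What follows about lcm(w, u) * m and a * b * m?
lcm(w, u) * m ≤ a * b * m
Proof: s = a and w | s, therefore w | a. Since u | a, lcm(w, u) | a. Then lcm(w, u) | a * b. a * b > 0, so lcm(w, u) ≤ a * b. Then lcm(w, u) * m ≤ a * b * m.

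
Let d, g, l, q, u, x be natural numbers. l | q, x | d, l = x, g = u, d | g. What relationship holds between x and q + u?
x | q + u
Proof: l = x and l | q, hence x | q. x | d and d | g, therefore x | g. Since g = u, x | u. x | q, so x | q + u.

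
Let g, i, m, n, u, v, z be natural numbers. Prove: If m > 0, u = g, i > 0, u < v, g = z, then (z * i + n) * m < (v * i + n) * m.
u = g and g = z, hence u = z. u < v, so z < v. Since i > 0, z * i < v * i. Then z * i + n < v * i + n. Because m > 0, (z * i + n) * m < (v * i + n) * m.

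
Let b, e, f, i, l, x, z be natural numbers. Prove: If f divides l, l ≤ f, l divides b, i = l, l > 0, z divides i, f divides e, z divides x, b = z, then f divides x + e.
Since i = l and z divides i, z divides l. From b = z and l divides b, l divides z. z divides l, so z = l. From f divides l and l > 0, f ≤ l. Because l ≤ f, l = f. z = l, so z = f. z divides x, so f divides x. f divides e, so f divides x + e.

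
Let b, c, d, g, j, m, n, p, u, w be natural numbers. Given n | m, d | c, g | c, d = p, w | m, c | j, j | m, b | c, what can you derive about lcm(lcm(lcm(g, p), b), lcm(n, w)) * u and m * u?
lcm(lcm(lcm(g, p), b), lcm(n, w)) * u | m * u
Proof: Since d = p and d | c, p | c. Because g | c, lcm(g, p) | c. Since b | c, lcm(lcm(g, p), b) | c. Since c | j, lcm(lcm(g, p), b) | j. j | m, so lcm(lcm(g, p), b) | m. Because n | m and w | m, lcm(n, w) | m. Since lcm(lcm(g, p), b) | m, lcm(lcm(lcm(g, p), b), lcm(n, w)) | m. Then lcm(lcm(lcm(g, p), b), lcm(n, w)) * u | m * u.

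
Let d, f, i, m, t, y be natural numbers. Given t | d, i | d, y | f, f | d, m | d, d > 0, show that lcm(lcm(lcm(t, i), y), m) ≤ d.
From t | d and i | d, lcm(t, i) | d. y | f and f | d, therefore y | d. Since lcm(t, i) | d, lcm(lcm(t, i), y) | d. m | d, so lcm(lcm(lcm(t, i), y), m) | d. From d > 0, lcm(lcm(lcm(t, i), y), m) ≤ d.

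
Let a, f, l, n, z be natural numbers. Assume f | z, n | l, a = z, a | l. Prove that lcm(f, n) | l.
Since a = z and a | l, z | l. Since f | z, f | l. Since n | l, lcm(f, n) | l.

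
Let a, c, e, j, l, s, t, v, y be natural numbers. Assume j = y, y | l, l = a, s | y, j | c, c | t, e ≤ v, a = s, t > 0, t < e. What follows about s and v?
s < v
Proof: From l = a and y | l, y | a. a = s, so y | s. s | y, so y = s. j = y and j | c, thus y | c. Since c | t, y | t. Since t > 0, y ≤ t. Since t < e, y < e. From y = s, s < e. Since e ≤ v, s < v.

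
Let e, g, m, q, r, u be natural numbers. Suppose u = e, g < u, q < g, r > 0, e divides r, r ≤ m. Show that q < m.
Since q < g and g < u, q < u. Since u = e, q < e. e divides r and r > 0, thus e ≤ r. Since r ≤ m, e ≤ m. Since q < e, q < m.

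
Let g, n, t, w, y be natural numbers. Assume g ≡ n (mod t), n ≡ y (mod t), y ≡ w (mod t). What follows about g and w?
g ≡ w (mod t)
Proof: g ≡ n (mod t) and n ≡ y (mod t), therefore g ≡ y (mod t). Since y ≡ w (mod t), g ≡ w (mod t).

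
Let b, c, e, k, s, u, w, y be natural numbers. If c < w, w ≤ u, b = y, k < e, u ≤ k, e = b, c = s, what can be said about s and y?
s < y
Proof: From c = s and c < w, s < w. Since w ≤ u, s < u. Because u ≤ k and k < e, u < e. Since e = b, u < b. Since b = y, u < y. s < u, so s < y.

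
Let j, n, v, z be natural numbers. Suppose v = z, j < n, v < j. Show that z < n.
Because v < j and j < n, v < n. Since v = z, z < n.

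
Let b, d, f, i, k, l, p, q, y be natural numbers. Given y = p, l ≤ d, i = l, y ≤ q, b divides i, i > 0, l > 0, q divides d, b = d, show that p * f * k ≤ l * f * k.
y = p and y ≤ q, hence p ≤ q. Since b = d and b divides i, d divides i. Since i > 0, d ≤ i. Since i = l, d ≤ l. Since l ≤ d, d = l. Since q divides d, q divides l. Since l > 0, q ≤ l. p ≤ q, so p ≤ l. By multiplying by a non-negative, p * f ≤ l * f. By multiplying by a non-negative, p * f * k ≤ l * f * k.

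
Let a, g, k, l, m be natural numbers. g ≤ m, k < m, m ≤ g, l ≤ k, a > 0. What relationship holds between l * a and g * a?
l * a < g * a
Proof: Since m ≤ g and g ≤ m, m = g. Because l ≤ k and k < m, l < m. m = g, so l < g. a > 0, so l * a < g * a.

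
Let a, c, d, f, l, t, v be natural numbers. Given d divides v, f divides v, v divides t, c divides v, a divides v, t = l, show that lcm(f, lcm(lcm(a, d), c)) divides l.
From a divides v and d divides v, lcm(a, d) divides v. Since c divides v, lcm(lcm(a, d), c) divides v. Since f divides v, lcm(f, lcm(lcm(a, d), c)) divides v. Since t = l and v divides t, v divides l. Since lcm(f, lcm(lcm(a, d), c)) divides v, lcm(f, lcm(lcm(a, d), c)) divides l.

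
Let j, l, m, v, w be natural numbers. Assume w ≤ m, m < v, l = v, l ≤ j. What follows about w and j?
w < j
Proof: Since w ≤ m and m < v, w < v. Because l = v and l ≤ j, v ≤ j. Since w < v, w < j.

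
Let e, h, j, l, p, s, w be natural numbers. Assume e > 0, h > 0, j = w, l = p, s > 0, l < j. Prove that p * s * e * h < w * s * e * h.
Since l = p and l < j, p < j. j = w, so p < w. Since s > 0, by multiplying by a positive, p * s < w * s. Since e > 0, by multiplying by a positive, p * s * e < w * s * e. Since h > 0, by multiplying by a positive, p * s * e * h < w * s * e * h.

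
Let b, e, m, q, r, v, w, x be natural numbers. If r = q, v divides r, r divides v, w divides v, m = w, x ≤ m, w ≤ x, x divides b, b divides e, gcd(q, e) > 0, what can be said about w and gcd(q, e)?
w ≤ gcd(q, e)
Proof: v divides r and r divides v, so v = r. Since w divides v, w divides r. Since r = q, w divides q. m = w and x ≤ m, so x ≤ w. w ≤ x, so x = w. x divides b and b divides e, therefore x divides e. x = w, so w divides e. w divides q, so w divides gcd(q, e). Since gcd(q, e) > 0, w ≤ gcd(q, e).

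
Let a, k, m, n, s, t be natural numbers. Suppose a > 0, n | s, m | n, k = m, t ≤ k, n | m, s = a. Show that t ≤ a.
k = m and t ≤ k, hence t ≤ m. n | m and m | n, hence n = m. Since n | s, m | s. s = a, so m | a. Since a > 0, m ≤ a. t ≤ m, so t ≤ a.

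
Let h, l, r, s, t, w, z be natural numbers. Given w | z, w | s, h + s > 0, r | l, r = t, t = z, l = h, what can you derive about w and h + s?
w ≤ h + s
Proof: Since r = t and t = z, r = z. Because r | l, z | l. Since l = h, z | h. Because w | z, w | h. w | s, so w | h + s. h + s > 0, so w ≤ h + s.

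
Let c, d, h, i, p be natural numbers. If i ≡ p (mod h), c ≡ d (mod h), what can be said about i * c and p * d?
i * c ≡ p * d (mod h)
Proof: From i ≡ p (mod h) and c ≡ d (mod h), by multiplying congruences, i * c ≡ p * d (mod h).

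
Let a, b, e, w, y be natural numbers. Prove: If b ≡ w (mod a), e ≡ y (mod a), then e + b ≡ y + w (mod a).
Because e ≡ y (mod a) and b ≡ w (mod a), by adding congruences, e + b ≡ y + w (mod a).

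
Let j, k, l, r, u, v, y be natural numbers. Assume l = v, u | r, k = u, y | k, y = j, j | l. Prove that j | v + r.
l = v and j | l, therefore j | v. Because k = u and y | k, y | u. u | r, so y | r. Since y = j, j | r. Since j | v, j | v + r.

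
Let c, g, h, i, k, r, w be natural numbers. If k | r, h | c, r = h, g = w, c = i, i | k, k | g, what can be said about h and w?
h | w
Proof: r = h and k | r, hence k | h. c = i and h | c, so h | i. i | k, so h | k. Since k | h, k = h. g = w and k | g, so k | w. Since k = h, h | w.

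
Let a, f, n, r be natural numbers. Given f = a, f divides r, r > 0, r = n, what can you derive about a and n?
a ≤ n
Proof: f = a and f divides r, therefore a divides r. r > 0, so a ≤ r. Since r = n, a ≤ n.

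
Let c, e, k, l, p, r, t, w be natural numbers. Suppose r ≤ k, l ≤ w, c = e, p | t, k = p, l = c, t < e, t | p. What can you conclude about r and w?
r < w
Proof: k = p and r ≤ k, so r ≤ p. Since t | p and p | t, t = p. t < e, so p < e. Since r ≤ p, r < e. l = c and c = e, therefore l = e. Since l ≤ w, e ≤ w. r < e, so r < w.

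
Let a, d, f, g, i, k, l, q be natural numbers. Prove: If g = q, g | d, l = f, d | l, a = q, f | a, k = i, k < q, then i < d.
Since g = q and g | d, q | d. Since l = f and d | l, d | f. From a = q and f | a, f | q. Since d | f, d | q. Since q | d, q = d. k = i and k < q, therefore i < q. Because q = d, i < d.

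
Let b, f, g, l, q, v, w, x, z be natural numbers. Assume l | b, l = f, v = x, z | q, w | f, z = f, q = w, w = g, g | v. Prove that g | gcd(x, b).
v = x and g | v, hence g | x. From z = f and z | q, f | q. q = w, so f | w. From w | f, f = w. Since l = f, l = w. Since w = g, l = g. l | b, so g | b. Since g | x, g | gcd(x, b).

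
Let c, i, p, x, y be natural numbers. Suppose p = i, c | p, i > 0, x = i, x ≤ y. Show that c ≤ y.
p = i and c | p, so c | i. Because i > 0, c ≤ i. x = i and x ≤ y, therefore i ≤ y. Since c ≤ i, c ≤ y.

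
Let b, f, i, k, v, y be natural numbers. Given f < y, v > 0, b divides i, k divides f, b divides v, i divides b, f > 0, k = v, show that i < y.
b divides i and i divides b, hence b = i. b divides v and v > 0, so b ≤ v. k = v and k divides f, therefore v divides f. f > 0, so v ≤ f. b ≤ v, so b ≤ f. f < y, so b < y. Since b = i, i < y.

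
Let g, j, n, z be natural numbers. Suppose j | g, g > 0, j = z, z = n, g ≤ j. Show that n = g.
j | g and g > 0, so j ≤ g. Since g ≤ j, g = j. From j = z, g = z. Since z = n, g = n. Then n = g.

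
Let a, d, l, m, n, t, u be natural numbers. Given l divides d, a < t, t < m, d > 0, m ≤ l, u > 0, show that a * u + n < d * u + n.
t < m and m ≤ l, thus t < l. a < t, so a < l. l divides d and d > 0, so l ≤ d. a < l, so a < d. Combining with u > 0, by multiplying by a positive, a * u < d * u. Then a * u + n < d * u + n.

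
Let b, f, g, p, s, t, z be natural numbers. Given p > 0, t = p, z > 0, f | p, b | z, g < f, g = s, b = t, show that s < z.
Because f | p and p > 0, f ≤ p. Since g < f, g < p. g = s, so s < p. Since b = t and b | z, t | z. Since t = p, p | z. z > 0, so p ≤ z. s < p, so s < z.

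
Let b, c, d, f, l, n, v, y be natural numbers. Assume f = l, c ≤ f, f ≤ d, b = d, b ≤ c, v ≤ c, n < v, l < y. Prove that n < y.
b = d and b ≤ c, therefore d ≤ c. f ≤ d, so f ≤ c. c ≤ f, so c = f. Since f = l, c = l. Because n < v and v ≤ c, n < c. Because c = l, n < l. Since l < y, n < y.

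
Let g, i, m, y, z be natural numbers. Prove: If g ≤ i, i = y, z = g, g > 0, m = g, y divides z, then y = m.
Since i = y and g ≤ i, g ≤ y. z = g and y divides z, therefore y divides g. g > 0, so y ≤ g. Since g ≤ y, g = y. From m = g, m = y. Then y = m.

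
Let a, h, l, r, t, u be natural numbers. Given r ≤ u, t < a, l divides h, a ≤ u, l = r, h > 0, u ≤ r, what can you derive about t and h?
t < h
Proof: Because t < a and a ≤ u, t < u. r ≤ u and u ≤ r, therefore r = u. l = r, so l = u. l divides h and h > 0, hence l ≤ h. Since l = u, u ≤ h. Since t < u, t < h.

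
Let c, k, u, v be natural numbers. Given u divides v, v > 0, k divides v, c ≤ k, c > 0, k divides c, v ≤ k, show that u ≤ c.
Because k divides v and v > 0, k ≤ v. v ≤ k, so v = k. Since k divides c and c > 0, k ≤ c. c ≤ k, so k = c. v = k, so v = c. u divides v and v > 0, hence u ≤ v. Since v = c, u ≤ c.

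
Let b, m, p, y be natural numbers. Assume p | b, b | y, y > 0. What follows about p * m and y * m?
p * m ≤ y * m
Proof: Since p | b and b | y, p | y. Since y > 0, p ≤ y. Then p * m ≤ y * m.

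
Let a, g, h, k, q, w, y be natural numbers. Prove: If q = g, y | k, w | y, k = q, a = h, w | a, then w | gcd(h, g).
a = h and w | a, thus w | h. k = q and q = g, hence k = g. w | y and y | k, hence w | k. k = g, so w | g. w | h, so w | gcd(h, g).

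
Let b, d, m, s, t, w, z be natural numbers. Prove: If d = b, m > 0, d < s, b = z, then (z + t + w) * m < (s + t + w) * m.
d = b and d < s, therefore b < s. b = z, so z < s. Then z + t < s + t. Then z + t + w < s + t + w. Combining with m > 0, by multiplying by a positive, (z + t + w) * m < (s + t + w) * m.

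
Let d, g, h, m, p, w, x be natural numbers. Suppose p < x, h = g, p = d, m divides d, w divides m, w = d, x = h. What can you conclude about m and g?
m < g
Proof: w = d and w divides m, hence d divides m. m divides d, so d = m. p = d, so p = m. x = h and p < x, so p < h. p = m, so m < h. h = g, so m < g.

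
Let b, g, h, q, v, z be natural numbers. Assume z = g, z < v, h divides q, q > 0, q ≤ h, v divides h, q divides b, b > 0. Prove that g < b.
z = g and z < v, therefore g < v. h divides q and q > 0, therefore h ≤ q. Since q ≤ h, h = q. v divides h, so v divides q. From q divides b, v divides b. Since b > 0, v ≤ b. Since g < v, g < b.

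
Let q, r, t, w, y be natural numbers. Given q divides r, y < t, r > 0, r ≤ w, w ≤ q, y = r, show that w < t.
Since q divides r and r > 0, q ≤ r. Because w ≤ q, w ≤ r. r ≤ w, so r = w. y = r, so y = w. y < t, so w < t.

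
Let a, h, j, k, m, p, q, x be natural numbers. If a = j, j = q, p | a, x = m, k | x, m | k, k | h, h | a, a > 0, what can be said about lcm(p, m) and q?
lcm(p, m) ≤ q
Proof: a = j and j = q, hence a = q. x = m and k | x, therefore k | m. m | k, so k = m. From k | h and h | a, k | a. Since k = m, m | a. From p | a, lcm(p, m) | a. Since a > 0, lcm(p, m) ≤ a. Because a = q, lcm(p, m) ≤ q.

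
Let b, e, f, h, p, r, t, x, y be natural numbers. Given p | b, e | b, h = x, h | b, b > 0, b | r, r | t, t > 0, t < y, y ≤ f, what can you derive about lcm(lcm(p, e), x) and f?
lcm(lcm(p, e), x) < f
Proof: Since p | b and e | b, lcm(p, e) | b. h = x and h | b, so x | b. Since lcm(p, e) | b, lcm(lcm(p, e), x) | b. Since b > 0, lcm(lcm(p, e), x) ≤ b. From b | r and r | t, b | t. t > 0, so b ≤ t. Because t < y, b < y. Since lcm(lcm(p, e), x) ≤ b, lcm(lcm(p, e), x) < y. y ≤ f, so lcm(lcm(p, e), x) < f.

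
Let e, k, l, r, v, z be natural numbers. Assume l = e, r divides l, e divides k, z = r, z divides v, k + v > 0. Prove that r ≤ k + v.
From l = e and r divides l, r divides e. Since e divides k, r divides k. z = r and z divides v, hence r divides v. Since r divides k, r divides k + v. k + v > 0, so r ≤ k + v.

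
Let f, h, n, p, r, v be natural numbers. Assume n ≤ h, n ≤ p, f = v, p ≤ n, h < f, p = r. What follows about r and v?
r < v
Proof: From n ≤ p and p ≤ n, n = p. Since p = r, n = r. Because n ≤ h and h < f, n < f. f = v, so n < v. Since n = r, r < v.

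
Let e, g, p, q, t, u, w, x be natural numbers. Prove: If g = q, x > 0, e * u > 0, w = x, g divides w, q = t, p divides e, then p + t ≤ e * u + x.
p divides e, so p divides e * u. e * u > 0, so p ≤ e * u. Since g = q and g divides w, q divides w. Since w = x, q divides x. x > 0, so q ≤ x. Since q = t, t ≤ x. p ≤ e * u, so p + t ≤ e * u + x.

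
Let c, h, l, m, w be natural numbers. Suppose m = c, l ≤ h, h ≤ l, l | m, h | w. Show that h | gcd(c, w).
Because l ≤ h and h ≤ l, l = h. m = c and l | m, so l | c. Since l = h, h | c. h | w, so h | gcd(c, w).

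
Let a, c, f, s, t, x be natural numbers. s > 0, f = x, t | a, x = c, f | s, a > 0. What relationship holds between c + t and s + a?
c + t ≤ s + a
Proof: f = x and x = c, thus f = c. Since f | s, c | s. Since s > 0, c ≤ s. Because t | a and a > 0, t ≤ a. c ≤ s, so c + t ≤ s + a.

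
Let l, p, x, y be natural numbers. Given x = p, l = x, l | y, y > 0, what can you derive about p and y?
p ≤ y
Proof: Since l = x and l | y, x | y. From y > 0, x ≤ y. Since x = p, p ≤ y.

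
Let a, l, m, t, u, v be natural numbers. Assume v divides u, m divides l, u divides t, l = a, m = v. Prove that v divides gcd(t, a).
Because v divides u and u divides t, v divides t. l = a and m divides l, therefore m divides a. Because m = v, v divides a. Since v divides t, v divides gcd(t, a).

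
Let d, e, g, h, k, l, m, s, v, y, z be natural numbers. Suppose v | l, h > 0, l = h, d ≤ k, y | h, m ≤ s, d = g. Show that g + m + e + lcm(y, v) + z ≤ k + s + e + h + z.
d = g and d ≤ k, so g ≤ k. Because m ≤ s, m + e ≤ s + e. l = h and v | l, therefore v | h. y | h, so lcm(y, v) | h. Since h > 0, lcm(y, v) ≤ h. Since m + e ≤ s + e, m + e + lcm(y, v) ≤ s + e + h. Then m + e + lcm(y, v) + z ≤ s + e + h + z. Since g ≤ k, g + m + e + lcm(y, v) + z ≤ k + s + e + h + z.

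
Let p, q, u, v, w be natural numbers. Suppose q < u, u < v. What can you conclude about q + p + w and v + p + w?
q + p + w < v + p + w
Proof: From q < u and u < v, q < v. Then q + p < v + p. Then q + p + w < v + p + w.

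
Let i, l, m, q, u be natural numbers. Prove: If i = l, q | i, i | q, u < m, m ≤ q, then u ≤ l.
q | i and i | q, therefore q = i. u < m and m ≤ q, so u < q. q = i, so u < i. i = l, so u < l. Then u ≤ l.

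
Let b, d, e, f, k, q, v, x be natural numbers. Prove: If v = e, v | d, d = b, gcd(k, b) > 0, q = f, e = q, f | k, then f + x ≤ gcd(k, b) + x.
From e = q and q = f, e = f. Since v = e and v | d, e | d. Since d = b, e | b. Since e = f, f | b. Because f | k, f | gcd(k, b). From gcd(k, b) > 0, f ≤ gcd(k, b). Then f + x ≤ gcd(k, b) + x.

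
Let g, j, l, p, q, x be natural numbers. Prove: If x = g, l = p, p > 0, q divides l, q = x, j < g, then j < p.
Since q = x and x = g, q = g. Because l = p and q divides l, q divides p. Since q = g, g divides p. p > 0, so g ≤ p. Since j < g, j < p.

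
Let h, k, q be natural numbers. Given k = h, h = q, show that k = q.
k = h and h = q. By transitivity, k = q.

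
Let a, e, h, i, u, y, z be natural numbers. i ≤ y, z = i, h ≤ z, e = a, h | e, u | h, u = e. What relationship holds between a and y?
a ≤ y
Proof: u = e and u | h, thus e | h. Since h | e, h = e. Since e = a, h = a. z = i and h ≤ z, therefore h ≤ i. i ≤ y, so h ≤ y. Since h = a, a ≤ y.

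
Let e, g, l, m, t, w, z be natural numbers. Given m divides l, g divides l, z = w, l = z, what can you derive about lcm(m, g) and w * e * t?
lcm(m, g) divides w * e * t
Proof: l = z and z = w, so l = w. From m divides l and g divides l, lcm(m, g) divides l. Since l = w, lcm(m, g) divides w. Then lcm(m, g) divides w * e. Then lcm(m, g) divides w * e * t.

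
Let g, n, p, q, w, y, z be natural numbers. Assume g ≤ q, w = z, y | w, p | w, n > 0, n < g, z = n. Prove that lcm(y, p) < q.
w = z and z = n, so w = n. y | w and p | w, therefore lcm(y, p) | w. w = n, so lcm(y, p) | n. Since n > 0, lcm(y, p) ≤ n. Because n < g and g ≤ q, n < q. lcm(y, p) ≤ n, so lcm(y, p) < q.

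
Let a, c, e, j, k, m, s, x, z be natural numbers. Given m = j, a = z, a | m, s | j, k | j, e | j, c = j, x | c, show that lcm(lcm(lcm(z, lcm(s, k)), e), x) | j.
Because a = z and a | m, z | m. m = j, so z | j. s | j and k | j, therefore lcm(s, k) | j. z | j, so lcm(z, lcm(s, k)) | j. Since e | j, lcm(lcm(z, lcm(s, k)), e) | j. c = j and x | c, therefore x | j. lcm(lcm(z, lcm(s, k)), e) | j, so lcm(lcm(lcm(z, lcm(s, k)), e), x) | j.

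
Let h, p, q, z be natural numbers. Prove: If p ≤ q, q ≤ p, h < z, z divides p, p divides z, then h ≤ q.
p ≤ q and q ≤ p, thus p = q. Because z divides p and p divides z, z = p. Since h < z, h < p. Since p = q, h < q. Then h ≤ q.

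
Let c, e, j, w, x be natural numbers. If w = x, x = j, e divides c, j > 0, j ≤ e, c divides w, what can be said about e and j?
e = j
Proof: w = x and x = j, hence w = j. Since e divides c and c divides w, e divides w. w = j, so e divides j. Since j > 0, e ≤ j. j ≤ e, so e = j.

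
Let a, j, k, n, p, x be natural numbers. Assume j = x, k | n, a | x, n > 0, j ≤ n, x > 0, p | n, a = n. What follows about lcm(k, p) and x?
lcm(k, p) ≤ x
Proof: a = n and a | x, so n | x. x > 0, so n ≤ x. j = x and j ≤ n, so x ≤ n. Because n ≤ x, n = x. Since k | n and p | n, lcm(k, p) | n. n > 0, so lcm(k, p) ≤ n. n = x, so lcm(k, p) ≤ x.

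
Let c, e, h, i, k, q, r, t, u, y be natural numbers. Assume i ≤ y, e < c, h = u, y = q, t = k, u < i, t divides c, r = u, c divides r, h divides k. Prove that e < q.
From r = u and c divides r, c divides u. h = u and h divides k, so u divides k. Because t = k and t divides c, k divides c. u divides k, so u divides c. Since c divides u, c = u. e < c, so e < u. u < i and i ≤ y, so u < y. y = q, so u < q. e < u, so e < q.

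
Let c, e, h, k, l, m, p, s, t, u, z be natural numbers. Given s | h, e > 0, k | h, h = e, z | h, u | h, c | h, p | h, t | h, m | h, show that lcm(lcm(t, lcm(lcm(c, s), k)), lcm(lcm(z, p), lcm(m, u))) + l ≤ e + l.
From c | h and s | h, lcm(c, s) | h. Since k | h, lcm(lcm(c, s), k) | h. t | h, so lcm(t, lcm(lcm(c, s), k)) | h. From z | h and p | h, lcm(z, p) | h. From m | h and u | h, lcm(m, u) | h. lcm(z, p) | h, so lcm(lcm(z, p), lcm(m, u)) | h. Because lcm(t, lcm(lcm(c, s), k)) | h, lcm(lcm(t, lcm(lcm(c, s), k)), lcm(lcm(z, p), lcm(m, u))) | h. h = e, so lcm(lcm(t, lcm(lcm(c, s), k)), lcm(lcm(z, p), lcm(m, u))) | e. Since e > 0, lcm(lcm(t, lcm(lcm(c, s), k)), lcm(lcm(z, p), lcm(m, u))) ≤ e. Then lcm(lcm(t, lcm(lcm(c, s), k)), lcm(lcm(z, p), lcm(m, u))) + l ≤ e + l.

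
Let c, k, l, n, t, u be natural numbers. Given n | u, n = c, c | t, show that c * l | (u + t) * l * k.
n = c and n | u, hence c | u. Since c | t, c | u + t. Then c * l | (u + t) * l. Then c * l | (u + t) * l * k.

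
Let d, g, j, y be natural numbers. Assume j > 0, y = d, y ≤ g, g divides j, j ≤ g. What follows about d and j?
d ≤ j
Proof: g divides j and j > 0, thus g ≤ j. j ≤ g, so g = j. y = d and y ≤ g, hence d ≤ g. Since g = j, d ≤ j.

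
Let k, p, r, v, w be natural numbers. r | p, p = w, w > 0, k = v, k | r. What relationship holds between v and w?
v ≤ w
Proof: k | r and r | p, hence k | p. Since p = w, k | w. w > 0, so k ≤ w. k = v, so v ≤ w.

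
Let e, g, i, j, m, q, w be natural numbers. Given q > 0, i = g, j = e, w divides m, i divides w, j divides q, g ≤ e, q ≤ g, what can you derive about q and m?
q divides m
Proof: Because j = e and j divides q, e divides q. From q > 0, e ≤ q. Because g ≤ e, g ≤ q. q ≤ g, so g = q. Because i = g, i = q. i divides w and w divides m, thus i divides m. Since i = q, q divides m.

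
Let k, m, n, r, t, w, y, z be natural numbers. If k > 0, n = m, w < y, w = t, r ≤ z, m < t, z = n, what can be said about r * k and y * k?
r * k < y * k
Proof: From z = n and n = m, z = m. Because r ≤ z, r ≤ m. Because w = t and w < y, t < y. Since m < t, m < y. Because r ≤ m, r < y. Since k > 0, r * k < y * k.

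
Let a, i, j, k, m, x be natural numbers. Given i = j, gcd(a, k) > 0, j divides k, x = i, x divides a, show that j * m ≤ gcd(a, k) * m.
x = i and x divides a, thus i divides a. Since i = j, j divides a. Since j divides k, j divides gcd(a, k). gcd(a, k) > 0, so j ≤ gcd(a, k). By multiplying by a non-negative, j * m ≤ gcd(a, k) * m.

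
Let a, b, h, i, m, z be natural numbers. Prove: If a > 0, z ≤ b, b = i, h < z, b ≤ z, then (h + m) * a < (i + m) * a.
z ≤ b and b ≤ z, so z = b. b = i, so z = i. h < z, so h < i. Then h + m < i + m. Combined with a > 0, by multiplying by a positive, (h + m) * a < (i + m) * a.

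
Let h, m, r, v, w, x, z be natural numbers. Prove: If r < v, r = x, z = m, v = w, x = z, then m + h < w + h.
r = x and x = z, thus r = z. Since z = m, r = m. v = w and r < v, therefore r < w. Since r = m, m < w. Then m + h < w + h.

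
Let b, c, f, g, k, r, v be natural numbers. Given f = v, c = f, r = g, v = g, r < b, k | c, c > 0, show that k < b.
c = f and f = v, thus c = v. Since v = g, c = g. Because k | c and c > 0, k ≤ c. Since c = g, k ≤ g. Since r = g and r < b, g < b. k ≤ g, so k < b.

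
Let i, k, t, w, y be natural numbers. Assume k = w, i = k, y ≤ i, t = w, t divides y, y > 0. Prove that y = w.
Because i = k and y ≤ i, y ≤ k. k = w, so y ≤ w. t = w and t divides y, hence w divides y. y > 0, so w ≤ y. Since y ≤ w, y = w.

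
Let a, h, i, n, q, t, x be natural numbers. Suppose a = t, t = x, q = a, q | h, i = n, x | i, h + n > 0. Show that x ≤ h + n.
a = t and t = x, so a = x. q = a and q | h, therefore a | h. a = x, so x | h. Since i = n and x | i, x | n. x | h, so x | h + n. Since h + n > 0, x ≤ h + n.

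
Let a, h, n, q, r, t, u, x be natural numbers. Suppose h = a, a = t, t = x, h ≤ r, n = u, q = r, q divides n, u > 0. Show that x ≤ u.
h = a and a = t, hence h = t. t = x, so h = x. h ≤ r, so x ≤ r. q = r and q divides n, hence r divides n. n = u, so r divides u. Since u > 0, r ≤ u. x ≤ r, so x ≤ u.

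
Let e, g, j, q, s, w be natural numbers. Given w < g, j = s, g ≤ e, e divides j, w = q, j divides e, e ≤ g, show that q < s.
e divides j and j divides e, thus e = j. Since j = s, e = s. Since g ≤ e and e ≤ g, g = e. From w = q and w < g, q < g. g = e, so q < e. e = s, so q < s.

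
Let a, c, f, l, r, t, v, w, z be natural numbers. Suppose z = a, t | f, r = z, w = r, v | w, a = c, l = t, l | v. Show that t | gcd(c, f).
z = a and a = c, therefore z = c. Since w = r and r = z, w = z. l | v and v | w, thus l | w. From w = z, l | z. l = t, so t | z. z = c, so t | c. From t | f, t | gcd(c, f).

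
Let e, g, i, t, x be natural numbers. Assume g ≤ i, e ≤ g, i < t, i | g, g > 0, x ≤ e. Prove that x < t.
x ≤ e and e ≤ g, therefore x ≤ g. i | g and g > 0, thus i ≤ g. g ≤ i, so i = g. i < t, so g < t. Since x ≤ g, x < t.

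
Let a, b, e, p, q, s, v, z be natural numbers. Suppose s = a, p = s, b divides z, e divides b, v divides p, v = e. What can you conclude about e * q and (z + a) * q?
e * q divides (z + a) * q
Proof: e divides b and b divides z, therefore e divides z. p = s and s = a, hence p = a. v divides p, so v divides a. Since v = e, e divides a. e divides z, so e divides z + a. Then e * q divides (z + a) * q.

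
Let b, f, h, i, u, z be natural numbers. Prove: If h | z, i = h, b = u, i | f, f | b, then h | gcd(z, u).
i | f and f | b, so i | b. Since b = u, i | u. i = h, so h | u. Since h | z, h | gcd(z, u).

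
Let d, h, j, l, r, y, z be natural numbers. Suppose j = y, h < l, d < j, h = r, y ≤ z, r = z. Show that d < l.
From j = y and d < j, d < y. h = r and r = z, therefore h = z. Since h < l, z < l. Since y ≤ z, y < l. From d < y, d < l.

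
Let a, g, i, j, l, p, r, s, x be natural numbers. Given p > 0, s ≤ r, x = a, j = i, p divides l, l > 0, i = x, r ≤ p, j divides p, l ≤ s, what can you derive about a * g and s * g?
a * g ≤ s * g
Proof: Since i = x and x = a, i = a. Because p divides l and l > 0, p ≤ l. Since l ≤ s, p ≤ s. s ≤ r and r ≤ p, hence s ≤ p. Since p ≤ s, p = s. j = i and j divides p, hence i divides p. p > 0, so i ≤ p. Since p = s, i ≤ s. i = a, so a ≤ s. By multiplying by a non-negative, a * g ≤ s * g.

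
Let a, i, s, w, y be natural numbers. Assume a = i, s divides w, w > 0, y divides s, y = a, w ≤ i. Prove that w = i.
y = a and a = i, so y = i. y divides s and s divides w, hence y divides w. y = i, so i divides w. Because w > 0, i ≤ w. Since w ≤ i, w = i.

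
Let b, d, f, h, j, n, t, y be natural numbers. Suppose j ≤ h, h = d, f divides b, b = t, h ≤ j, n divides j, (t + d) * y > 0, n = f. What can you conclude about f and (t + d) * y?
f ≤ (t + d) * y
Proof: b = t and f divides b, thus f divides t. j ≤ h and h ≤ j, so j = h. n = f and n divides j, therefore f divides j. Since j = h, f divides h. Because h = d, f divides d. f divides t, so f divides t + d. Then f divides (t + d) * y. Since (t + d) * y > 0, f ≤ (t + d) * y.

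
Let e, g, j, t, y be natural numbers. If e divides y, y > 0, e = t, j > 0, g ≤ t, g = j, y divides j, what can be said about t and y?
t = y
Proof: From y divides j and j > 0, y ≤ j. g = j and g ≤ t, thus j ≤ t. Since y ≤ j, y ≤ t. Since e = t and e divides y, t divides y. Since y > 0, t ≤ y. Since y ≤ t, y = t. Then t = y.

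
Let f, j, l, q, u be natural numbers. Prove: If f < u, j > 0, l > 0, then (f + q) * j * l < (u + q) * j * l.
f < u, hence f + q < u + q. Since j > 0, (f + q) * j < (u + q) * j. l > 0, so (f + q) * j * l < (u + q) * j * l.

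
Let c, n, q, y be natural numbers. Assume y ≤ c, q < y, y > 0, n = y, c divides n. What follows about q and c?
q < c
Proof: n = y and c divides n, hence c divides y. Since y > 0, c ≤ y. y ≤ c, so y = c. q < y, so q < c.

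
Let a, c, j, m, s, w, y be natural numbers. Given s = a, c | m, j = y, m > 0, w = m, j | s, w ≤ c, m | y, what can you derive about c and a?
c | a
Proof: Since w = m and w ≤ c, m ≤ c. Because c | m and m > 0, c ≤ m. From m ≤ c, m = c. Since s = a and j | s, j | a. j = y, so y | a. Since m | y, m | a. m = c, so c | a.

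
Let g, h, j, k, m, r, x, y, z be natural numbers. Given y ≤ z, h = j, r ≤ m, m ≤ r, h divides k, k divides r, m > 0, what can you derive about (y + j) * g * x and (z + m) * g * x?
(y + j) * g * x ≤ (z + m) * g * x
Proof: From r ≤ m and m ≤ r, r = m. h divides k and k divides r, so h divides r. r = m, so h divides m. m > 0, so h ≤ m. h = j, so j ≤ m. Since y ≤ z, y + j ≤ z + m. By multiplying by a non-negative, (y + j) * g ≤ (z + m) * g. By multiplying by a non-negative, (y + j) * g * x ≤ (z + m) * g * x.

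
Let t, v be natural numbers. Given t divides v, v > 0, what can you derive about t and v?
t ≤ v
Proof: t divides v and v > 0. By divisors are at most what they divide, t ≤ v.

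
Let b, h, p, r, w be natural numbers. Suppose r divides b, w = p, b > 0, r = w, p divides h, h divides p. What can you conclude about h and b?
h ≤ b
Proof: p divides h and h divides p, thus p = h. Since w = p, w = h. Since r = w, r = h. Because r divides b, h divides b. b > 0, so h ≤ b.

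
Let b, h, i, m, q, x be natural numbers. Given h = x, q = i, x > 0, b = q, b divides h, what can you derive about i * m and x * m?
i * m ≤ x * m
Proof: b = q and q = i, therefore b = i. h = x and b divides h, therefore b divides x. b = i, so i divides x. x > 0, so i ≤ x. By multiplying by a non-negative, i * m ≤ x * m.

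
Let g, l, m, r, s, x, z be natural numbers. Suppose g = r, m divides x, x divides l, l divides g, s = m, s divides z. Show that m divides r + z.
Because m divides x and x divides l, m divides l. l divides g, so m divides g. g = r, so m divides r. From s = m and s divides z, m divides z. m divides r, so m divides r + z.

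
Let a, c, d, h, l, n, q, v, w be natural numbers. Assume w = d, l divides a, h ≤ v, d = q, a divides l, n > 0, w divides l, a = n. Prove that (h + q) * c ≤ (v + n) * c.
Since l divides a and a divides l, l = a. Since a = n, l = n. w = d and w divides l, thus d divides l. Since d = q, q divides l. l = n, so q divides n. From n > 0, q ≤ n. h ≤ v, so h + q ≤ v + n. By multiplying by a non-negative, (h + q) * c ≤ (v + n) * c.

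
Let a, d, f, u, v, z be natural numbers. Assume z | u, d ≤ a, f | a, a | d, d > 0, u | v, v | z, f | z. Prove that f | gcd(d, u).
From a | d and d > 0, a ≤ d. d ≤ a, so a = d. Since f | a, f | d. u | v and v | z, so u | z. Since z | u, z = u. From f | z, f | u. From f | d, f | gcd(d, u).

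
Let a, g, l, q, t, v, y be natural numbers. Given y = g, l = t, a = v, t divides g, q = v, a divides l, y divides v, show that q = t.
Since a = v and a divides l, v divides l. Because l = t, v divides t. y = g and y divides v, thus g divides v. t divides g, so t divides v. v divides t, so v = t. q = v, so q = t.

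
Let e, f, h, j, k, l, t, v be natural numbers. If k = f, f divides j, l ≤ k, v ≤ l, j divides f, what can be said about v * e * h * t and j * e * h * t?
v * e * h * t ≤ j * e * h * t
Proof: f divides j and j divides f, hence f = j. Since k = f, k = j. v ≤ l and l ≤ k, hence v ≤ k. Because k = j, v ≤ j. By multiplying by a non-negative, v * e ≤ j * e. By multiplying by a non-negative, v * e * h ≤ j * e * h. By multiplying by a non-negative, v * e * h * t ≤ j * e * h * t.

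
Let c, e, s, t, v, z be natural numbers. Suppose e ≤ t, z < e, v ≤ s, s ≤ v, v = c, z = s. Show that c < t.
s ≤ v and v ≤ s, thus s = v. v = c, so s = c. Because z = s and z < e, s < e. e ≤ t, so s < t. Since s = c, c < t.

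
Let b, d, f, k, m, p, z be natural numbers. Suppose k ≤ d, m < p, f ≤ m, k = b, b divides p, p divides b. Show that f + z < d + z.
Because f ≤ m and m < p, f < p. From b divides p and p divides b, b = p. k = b, so k = p. Because k ≤ d, p ≤ d. f < p, so f < d. Then f + z < d + z.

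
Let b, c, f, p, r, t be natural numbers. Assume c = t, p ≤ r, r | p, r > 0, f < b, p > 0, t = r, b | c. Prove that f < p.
r | p and p > 0, therefore r ≤ p. p ≤ r, so r = p. c = t and t = r, thus c = r. b | c, so b | r. From r > 0, b ≤ r. Since r = p, b ≤ p. Since f < b, f < p.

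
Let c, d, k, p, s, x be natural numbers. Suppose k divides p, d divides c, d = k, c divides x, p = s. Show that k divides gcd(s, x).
p = s and k divides p, hence k divides s. Because d divides c and c divides x, d divides x. d = k, so k divides x. Since k divides s, k divides gcd(s, x).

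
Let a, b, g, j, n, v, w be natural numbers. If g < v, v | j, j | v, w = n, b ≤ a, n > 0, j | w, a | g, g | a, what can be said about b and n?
b < n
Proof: a | g and g | a, so a = g. From b ≤ a, b ≤ g. From g < v, b < v. j | v and v | j, thus j = v. j | w, so v | w. w = n, so v | n. n > 0, so v ≤ n. Because b < v, b < n.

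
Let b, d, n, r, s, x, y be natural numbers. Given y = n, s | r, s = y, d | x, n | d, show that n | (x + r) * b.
n | d and d | x, therefore n | x. s = y and y = n, therefore s = n. s | r, so n | r. Since n | x, n | x + r. Then n | (x + r) * b.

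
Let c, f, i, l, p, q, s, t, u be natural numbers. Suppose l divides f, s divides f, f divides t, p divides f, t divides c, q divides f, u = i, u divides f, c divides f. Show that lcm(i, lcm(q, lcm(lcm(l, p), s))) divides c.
Because f divides t and t divides c, f divides c. c divides f, so f = c. u = i and u divides f, so i divides f. l divides f and p divides f, therefore lcm(l, p) divides f. Since s divides f, lcm(lcm(l, p), s) divides f. q divides f, so lcm(q, lcm(lcm(l, p), s)) divides f. From i divides f, lcm(i, lcm(q, lcm(lcm(l, p), s))) divides f. f = c, so lcm(i, lcm(q, lcm(lcm(l, p), s))) divides c.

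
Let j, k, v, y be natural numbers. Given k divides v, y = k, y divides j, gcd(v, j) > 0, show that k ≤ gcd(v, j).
y = k and y divides j, hence k divides j. k divides v, so k divides gcd(v, j). Since gcd(v, j) > 0, k ≤ gcd(v, j).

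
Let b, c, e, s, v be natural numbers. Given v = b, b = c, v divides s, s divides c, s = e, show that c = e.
Since v = b and b = c, v = c. Because v divides s, c divides s. Since s divides c, c = s. From s = e, c = e.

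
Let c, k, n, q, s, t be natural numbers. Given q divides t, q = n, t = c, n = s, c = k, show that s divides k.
From q = n and n = s, q = s. t = c and c = k, hence t = k. q divides t, so q divides k. Since q = s, s divides k.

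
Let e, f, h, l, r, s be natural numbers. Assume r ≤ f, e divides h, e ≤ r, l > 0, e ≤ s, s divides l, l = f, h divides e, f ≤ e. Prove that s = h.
From e ≤ r and r ≤ f, e ≤ f. f ≤ e, so f = e. Since s divides l and l > 0, s ≤ l. l = f, so s ≤ f. f = e, so s ≤ e. e ≤ s, so s = e. e divides h and h divides e, thus e = h. From s = e, s = h.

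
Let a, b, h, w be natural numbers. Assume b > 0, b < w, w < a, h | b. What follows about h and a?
h < a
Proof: Since h | b and b > 0, h ≤ b. Since b < w and w < a, b < a. Since h ≤ b, h < a.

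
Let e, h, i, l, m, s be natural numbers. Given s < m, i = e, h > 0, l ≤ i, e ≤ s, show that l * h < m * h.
i = e and l ≤ i, so l ≤ e. e ≤ s, so l ≤ s. s < m, so l < m. h > 0, so l * h < m * h.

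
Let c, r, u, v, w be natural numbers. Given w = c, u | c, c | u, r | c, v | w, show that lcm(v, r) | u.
c | u and u | c, therefore c = u. w = c and v | w, thus v | c. Since r | c, lcm(v, r) | c. Since c = u, lcm(v, r) | u.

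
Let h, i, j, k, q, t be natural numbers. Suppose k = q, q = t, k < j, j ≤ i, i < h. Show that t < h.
From k = q and q = t, k = t. Since k < j, t < j. j ≤ i and i < h, hence j < h. Since t < j, t < h.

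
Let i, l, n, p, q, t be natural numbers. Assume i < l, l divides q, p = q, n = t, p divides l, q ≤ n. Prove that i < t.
p = q and p divides l, hence q divides l. l divides q, so l = q. Since i < l, i < q. Because n = t and q ≤ n, q ≤ t. i < q, so i < t.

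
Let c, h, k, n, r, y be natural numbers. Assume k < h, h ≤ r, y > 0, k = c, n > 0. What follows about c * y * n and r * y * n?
c * y * n < r * y * n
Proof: k < h and h ≤ r, therefore k < r. Because k = c, c < r. Since y > 0, by multiplying by a positive, c * y < r * y. From n > 0, by multiplying by a positive, c * y * n < r * y * n.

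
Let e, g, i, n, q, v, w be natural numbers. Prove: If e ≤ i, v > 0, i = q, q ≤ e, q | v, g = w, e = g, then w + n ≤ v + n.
From e = g and g = w, e = w. i = q and e ≤ i, hence e ≤ q. Since q ≤ e, q = e. Since q | v, e | v. v > 0, so e ≤ v. Since e = w, w ≤ v. Then w + n ≤ v + n.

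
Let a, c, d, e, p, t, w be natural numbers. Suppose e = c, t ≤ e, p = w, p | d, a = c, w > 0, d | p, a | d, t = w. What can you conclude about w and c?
w = c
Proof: Since d | p and p | d, d = p. a | d, so a | p. p = w, so a | w. Since a = c, c | w. Since w > 0, c ≤ w. t = w and t ≤ e, so w ≤ e. e = c, so w ≤ c. c ≤ w, so c = w. Then w = c.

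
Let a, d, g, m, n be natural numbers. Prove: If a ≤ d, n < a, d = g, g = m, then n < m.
d = g and g = m, therefore d = m. n < a and a ≤ d, thus n < d. Since d = m, n < m.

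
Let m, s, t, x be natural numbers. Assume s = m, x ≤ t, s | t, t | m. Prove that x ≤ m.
From s = m and s | t, m | t. t | m, so t = m. Since x ≤ t, x ≤ m.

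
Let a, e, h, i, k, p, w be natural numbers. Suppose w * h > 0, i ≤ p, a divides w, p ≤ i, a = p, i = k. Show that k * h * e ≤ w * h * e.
p ≤ i and i ≤ p, thus p = i. i = k, so p = k. From a = p and a divides w, p divides w. p = k, so k divides w. Then k * h divides w * h. Since w * h > 0, k * h ≤ w * h. By multiplying by a non-negative, k * h * e ≤ w * h * e.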